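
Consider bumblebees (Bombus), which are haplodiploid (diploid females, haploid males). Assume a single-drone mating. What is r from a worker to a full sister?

Haplodiploid full sisters inherit their father's entire haploid genome identically (contributing 1/2) and on average half of their mother's contribution (1/2 · 1/2 = 1/4); r = 1/2 + 1/4 = 3/4.

0.75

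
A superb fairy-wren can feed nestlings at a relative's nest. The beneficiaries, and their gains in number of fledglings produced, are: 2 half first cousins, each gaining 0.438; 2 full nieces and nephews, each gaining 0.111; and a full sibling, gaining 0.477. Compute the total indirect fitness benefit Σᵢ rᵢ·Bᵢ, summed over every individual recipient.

0.34875

r to a half first cousin = 0.0625 (half first cousins share one grandparent — one path of length 4: r = (1/2)^4 = 1/16).
r to a full niece or nephew = 0.25 (full aunt/uncle↔niece/nephew: two paths of length 3 through the shared grandparent pair: r = 2·(1/2)^3 = 1/4).
r to a full sibling = 0.5 (full sibs share both parents — two paths of length 2: r = 2·(1/2)^2 = 1/2).
Summing one r·B term per recipient: 2·0.0625·0.438 + 2·0.25·0.111 + 1·0.5·0.477 = 0.34875.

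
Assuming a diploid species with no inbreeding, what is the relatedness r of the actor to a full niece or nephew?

0.25

Each parent–offspring link contributes a factor of 1/2, and independent paths through distinct common ancestors add.
Full aunt/uncle↔niece/nephew: two paths of length 3 through the shared grandparent pair: r = 2·(1/2)^3 = 1/4.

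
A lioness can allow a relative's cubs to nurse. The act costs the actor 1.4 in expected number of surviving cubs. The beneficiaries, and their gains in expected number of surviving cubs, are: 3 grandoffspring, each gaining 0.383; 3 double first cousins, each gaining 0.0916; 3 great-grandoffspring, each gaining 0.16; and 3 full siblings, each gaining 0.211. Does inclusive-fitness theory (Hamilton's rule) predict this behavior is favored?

Hamilton's rule: the trait is favored when the sum of r·B over every recipient exceeds the actor's cost C.
r to a grandoffspring = 1/4 (two parent–offspring links: r = (1/2)^2 = 1/4).
r to a double first cousin = 1/4 (double first cousins share both grandparent pairs — four paths of length 4: r = 4·(1/2)^4 = 1/4).
r to a great-grandoffspring = 0.125 (three parent–offspring links: r = (1/2)^3 = 1/8).
r to a full sibling = 1/2 (full sibs share both parents — two paths of length 2: r = 2·(1/2)^2 = 1/2).
Summing one r·B term per recipient: 3·0.25·0.383 + 3·0.25·0.0916 + 3·0.125·0.16 + 3·0.5·0.211 = 0.73245.
0.73245 < 1.4: the indirect benefit is less than the cost.

No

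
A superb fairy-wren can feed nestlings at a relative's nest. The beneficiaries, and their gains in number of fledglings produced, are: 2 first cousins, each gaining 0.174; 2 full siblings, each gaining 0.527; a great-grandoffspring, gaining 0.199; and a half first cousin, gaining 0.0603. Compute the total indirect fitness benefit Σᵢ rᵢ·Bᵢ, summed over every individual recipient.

r to a first cousin = 1/8 (first cousins share one grandparent pair — two paths of length 4: r = 2·(1/2)^4 = 1/8).
r to a full sibling = 1/2 (full sibs share both parents — two paths of length 2: r = 2·(1/2)^2 = 1/2).
r to a great-grandoffspring = 1/8 (three parent–offspring links: r = (1/2)^3 = 1/8).
r to a half first cousin = 0.0625 (half first cousins share one grandparent — one path of length 4: r = (1/2)^4 = 1/16).
Summing one r·B term per recipient: 2·0.125·0.174 + 2·0.5·0.527 + 1·0.125·0.199 + 1·0.0625·0.0603 = 0.59914375.

0.59914375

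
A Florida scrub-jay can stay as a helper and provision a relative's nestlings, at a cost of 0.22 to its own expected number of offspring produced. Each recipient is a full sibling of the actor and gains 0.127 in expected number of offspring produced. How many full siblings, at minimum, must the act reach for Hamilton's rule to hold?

r to a full sibling = 0.5 (full sibs share both parents — two paths of length 2: r = 2·(1/2)^2 = 1/2).
Hamilton's rule: n·r·B > C  ⇒  n > C/(r·B) = 0.22/(0.5·0.127) = 3.465.
The smallest integer exceeding 3.465 is 4.

4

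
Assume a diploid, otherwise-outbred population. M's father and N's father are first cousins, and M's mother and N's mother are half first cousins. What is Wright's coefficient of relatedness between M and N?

0.046875

Independent pedigree routes through distinct common ancestors add.
M and N are related in two ways: second cousins through their fathers (r = 1/32) and half second cousins through their mothers (r = 1/64).
r = 1/32 + 1/64 = 0.046875.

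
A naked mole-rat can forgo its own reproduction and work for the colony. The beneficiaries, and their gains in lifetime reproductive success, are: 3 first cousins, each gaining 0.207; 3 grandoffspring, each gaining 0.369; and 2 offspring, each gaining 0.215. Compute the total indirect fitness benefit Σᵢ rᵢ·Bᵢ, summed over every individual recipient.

r to a first cousin = 1/8 (first cousins share one grandparent pair — two paths of length 4: r = 2·(1/2)^4 = 1/8).
r to a grandoffspring = 0.25 (two parent–offspring links: r = (1/2)^2 = 1/4).
r to an offspring = 0.5 (one parent–offspring link: r = (1/2)^1 = 1/2).
Summing one r·B term per recipient: 3·0.125·0.207 + 3·0.25·0.369 + 2·0.5·0.215 = 0.569375.

0.569375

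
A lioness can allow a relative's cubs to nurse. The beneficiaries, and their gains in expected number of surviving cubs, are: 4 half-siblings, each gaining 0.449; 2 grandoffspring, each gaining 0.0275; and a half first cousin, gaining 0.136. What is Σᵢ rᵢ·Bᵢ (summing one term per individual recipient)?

r to a half-sibling = 1/4 (half-sibs share one parent — one path of length 2: r = (1/2)^2 = 1/4).
r to a grandoffspring = 0.25 (two parent–offspring links: r = (1/2)^2 = 1/4).
r to a half first cousin = 1/16 (half first cousins share one grandparent — one path of length 4: r = (1/2)^4 = 1/16).
Summing one r·B term per recipient: 4·0.25·0.449 + 2·0.25·0.0275 + 1·0.0625·0.136 = 0.47125.

0.47125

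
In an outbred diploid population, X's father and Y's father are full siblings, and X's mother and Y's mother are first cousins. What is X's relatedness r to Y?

0.15625

With two independent routes of shared ancestry, r is the sum of the two contributions.
X and Y are related in two ways: first cousins through their fathers (r = 1/8) and second cousins through their mothers (r = 1/32).
r = 1/8 + 1/32 = 5/32 = 0.15625.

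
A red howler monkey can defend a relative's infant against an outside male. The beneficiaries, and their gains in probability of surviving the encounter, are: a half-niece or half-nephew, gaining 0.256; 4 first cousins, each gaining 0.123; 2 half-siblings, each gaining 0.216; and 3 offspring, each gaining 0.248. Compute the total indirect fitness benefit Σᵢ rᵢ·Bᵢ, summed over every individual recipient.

0.5735

r to a half-niece or half-nephew = 1/8 (half-aunt/uncle↔niece/nephew: one path of length 3: r = (1/2)^3 = 1/8).
r to a first cousin = 1/8 (first cousins share one grandparent pair — two paths of length 4: r = 2·(1/2)^4 = 1/8).
r to a half-sibling = 0.25 (half-sibs share one parent — one path of length 2: r = (1/2)^2 = 1/4).
r to an offspring = 0.5 (one parent–offspring link: r = (1/2)^1 = 1/2).
Summing one r·B term per recipient: 1·0.125·0.256 + 4·0.125·0.123 + 2·0.25·0.216 + 3·0.5·0.248 = 0.5735.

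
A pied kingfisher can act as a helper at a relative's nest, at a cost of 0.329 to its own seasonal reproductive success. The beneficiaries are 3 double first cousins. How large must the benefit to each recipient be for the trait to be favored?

r to a double first cousin = 0.25 (double first cousins share both grandparent pairs — four paths of length 4: r = 4·(1/2)^4 = 1/4).
Hamilton's rule with n recipients of equal r: n·r·B > C, so B > C/(n·r) = 0.329/(3·0.25) = 0.4387.

0.4387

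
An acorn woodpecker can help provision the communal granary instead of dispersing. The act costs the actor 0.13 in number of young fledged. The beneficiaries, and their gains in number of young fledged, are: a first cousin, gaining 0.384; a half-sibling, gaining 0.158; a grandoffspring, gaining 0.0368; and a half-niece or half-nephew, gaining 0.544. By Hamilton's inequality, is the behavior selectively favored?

Hamilton's rule: the trait is favored when the sum of r·B over every recipient exceeds the actor's cost C.
r to a first cousin = 0.125 (first cousins share one grandparent pair — two paths of length 4: r = 2·(1/2)^4 = 1/8).
r to a half-sibling = 0.25 (half-sibs share one parent — one path of length 2: r = (1/2)^2 = 1/4).
r to a grandoffspring = 0.25 (two parent–offspring links: r = (1/2)^2 = 1/4).
r to a half-niece or half-nephew = 1/8 (half-aunt/uncle↔niece/nephew: one path of length 3: r = (1/2)^3 = 1/8).
Summing one r·B term per recipient: 1·0.125·0.384 + 1·0.25·0.158 + 1·0.25·0.0368 + 1·0.125·0.544 = 0.1647.
0.1647 > 0.13: the indirect benefit exceeds the cost.

Yes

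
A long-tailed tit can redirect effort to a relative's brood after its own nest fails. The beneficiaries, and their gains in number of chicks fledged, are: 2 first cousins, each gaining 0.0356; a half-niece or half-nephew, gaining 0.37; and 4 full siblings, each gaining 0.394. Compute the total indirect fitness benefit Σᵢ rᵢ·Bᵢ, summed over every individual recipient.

r to a first cousin = 1/8 (first cousins share one grandparent pair — two paths of length 4: r = 2·(1/2)^4 = 1/8).
r to a half-niece or half-nephew = 1/8 (half-aunt/uncle↔niece/nephew: one path of length 3: r = (1/2)^3 = 1/8).
r to a full sibling = 1/2 (full sibs share both parents — two paths of length 2: r = 2·(1/2)^2 = 1/2).
Summing one r·B term per recipient: 2·0.125·0.0356 + 1·0.125·0.37 + 4·0.5·0.394 = 0.84315.

0.84315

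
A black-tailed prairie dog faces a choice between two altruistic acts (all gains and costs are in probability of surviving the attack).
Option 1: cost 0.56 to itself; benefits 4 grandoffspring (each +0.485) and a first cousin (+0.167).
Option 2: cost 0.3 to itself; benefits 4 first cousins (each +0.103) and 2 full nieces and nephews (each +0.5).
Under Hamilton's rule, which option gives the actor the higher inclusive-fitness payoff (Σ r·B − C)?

Option 2

Option 1: r to a grandoffspring = 0.25.
Option 1: r to a first cousin = 0.125.
Option 1: Σ r·B − C = (4·0.25·0.485 + 1·0.125·0.167) − 0.56 = -0.054125.
Option 2: r to a first cousin = 0.125.
Option 2: r to a full niece or nephew = 0.25.
Option 2: Σ r·B − C = (4·0.125·0.103 + 2·0.25·0.5) − 0.3 = 0.0015.
Option 2 has the higher net inclusive-fitness payoff.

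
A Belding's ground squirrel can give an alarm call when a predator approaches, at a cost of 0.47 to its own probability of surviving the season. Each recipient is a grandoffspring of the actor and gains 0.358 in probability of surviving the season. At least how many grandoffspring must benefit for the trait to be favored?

r to a grandoffspring = 0.25 (two parent–offspring links: r = (1/2)^2 = 1/4).
Hamilton's rule: n·r·B > C  ⇒  n > C/(r·B) = 0.47/(0.25·0.358) = 5.251.
The smallest integer exceeding 5.251 is 6.

6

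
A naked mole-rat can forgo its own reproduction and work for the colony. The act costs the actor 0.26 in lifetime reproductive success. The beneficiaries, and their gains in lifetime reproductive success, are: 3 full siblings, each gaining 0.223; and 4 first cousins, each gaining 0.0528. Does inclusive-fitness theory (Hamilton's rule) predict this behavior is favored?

Hamilton's rule: the trait is favored when the sum of r·B over every recipient exceeds the actor's cost C.
r to a full sibling = 1/2 (full sibs share both parents — two paths of length 2: r = 2·(1/2)^2 = 1/2).
r to a first cousin = 0.125 (first cousins share one grandparent pair — two paths of length 4: r = 2·(1/2)^4 = 1/8).
Summing one r·B term per recipient: 3·0.5·0.223 + 4·0.125·0.0528 = 0.3609.
0.3609 > 0.26: the indirect benefit exceeds the cost.

Yes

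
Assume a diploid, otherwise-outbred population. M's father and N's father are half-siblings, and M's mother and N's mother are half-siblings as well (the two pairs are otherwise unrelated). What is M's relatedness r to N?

Independent pedigree routes through distinct common ancestors add.
M and N are related in two ways: half first cousins through their fathers (r = 1/16) and half first cousins through their mothers (r = 1/16).
r = 1/16 + 1/16 = 1/8 = 0.125.

0.125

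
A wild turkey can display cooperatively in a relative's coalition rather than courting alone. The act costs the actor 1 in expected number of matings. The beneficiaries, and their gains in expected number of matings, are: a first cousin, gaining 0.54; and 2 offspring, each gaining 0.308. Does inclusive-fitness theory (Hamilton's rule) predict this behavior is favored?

Hamilton's rule: the trait is favored when the sum of r·B over every recipient exceeds the actor's cost C.
r to a first cousin = 1/8 (first cousins share one grandparent pair — two paths of length 4: r = 2·(1/2)^4 = 1/8).
r to an offspring = 0.5 (one parent–offspring link: r = (1/2)^1 = 1/2).
Summing one r·B term per recipient: 1·0.125·0.54 + 2·0.5·0.308 = 0.3755.
0.3755 < 1: the indirect benefit is less than the cost.

No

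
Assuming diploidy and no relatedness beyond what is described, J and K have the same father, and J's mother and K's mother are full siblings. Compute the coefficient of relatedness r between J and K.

0.375

With two independent routes of shared ancestry, r is the sum of the two contributions.
J and K are related in two ways: half-sibs through their shared father (r = 1/4) and first cousins through their mothers (r = 1/8).
r = 1/4 + 1/8 = 3/8 = 0.375.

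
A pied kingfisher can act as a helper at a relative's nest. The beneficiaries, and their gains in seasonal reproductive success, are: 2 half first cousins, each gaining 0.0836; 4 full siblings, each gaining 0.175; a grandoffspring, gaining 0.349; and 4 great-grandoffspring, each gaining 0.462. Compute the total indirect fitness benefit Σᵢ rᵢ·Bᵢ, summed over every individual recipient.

0.6787

r to a half first cousin = 1/16 (half first cousins share one grandparent — one path of length 4: r = (1/2)^4 = 1/16).
r to a full sibling = 0.5 (full sibs share both parents — two paths of length 2: r = 2·(1/2)^2 = 1/2).
r to a grandoffspring = 1/4 (two parent–offspring links: r = (1/2)^2 = 1/4).
r to a great-grandoffspring = 0.125 (three parent–offspring links: r = (1/2)^3 = 1/8).
Summing one r·B term per recipient: 2·0.0625·0.0836 + 4·0.5·0.175 + 1·0.25·0.349 + 4·0.125·0.462 = 0.6787.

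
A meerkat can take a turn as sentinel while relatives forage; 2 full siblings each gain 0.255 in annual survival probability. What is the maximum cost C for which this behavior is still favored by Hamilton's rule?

0.255

r to a full sibling = 1/2 (full sibs share both parents — two paths of length 2: r = 2·(1/2)^2 = 1/2).
Hamilton's rule: n·r·B > C, so the trait is favored while C < n·r·B = 2·0.5·0.255 = 0.255.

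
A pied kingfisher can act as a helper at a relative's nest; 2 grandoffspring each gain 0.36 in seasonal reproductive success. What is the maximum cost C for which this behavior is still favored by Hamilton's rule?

0.18

r to a grandoffspring = 1/4 (two parent–offspring links: r = (1/2)^2 = 1/4).
Hamilton's rule: n·r·B > C, so the trait is favored while C < n·r·B = 2·0.25·0.36 = 0.18.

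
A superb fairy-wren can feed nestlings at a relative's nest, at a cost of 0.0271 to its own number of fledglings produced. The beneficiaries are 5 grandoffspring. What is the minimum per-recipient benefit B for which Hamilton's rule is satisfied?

r to a grandoffspring = 1/4 (two parent–offspring links: r = (1/2)^2 = 1/4).
Hamilton's rule with n recipients of equal r: n·r·B > C, so B > C/(n·r) = 0.0271/(5·0.25) = 0.0217.

0.0217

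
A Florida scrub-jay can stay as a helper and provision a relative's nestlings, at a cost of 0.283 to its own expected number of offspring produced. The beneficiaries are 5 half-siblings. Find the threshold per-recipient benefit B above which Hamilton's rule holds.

r to a half-sibling = 1/4 (half-sibs share one parent — one path of length 2: r = (1/2)^2 = 1/4).
Hamilton's rule with n recipients of equal r: n·r·B > C, so B > C/(n·r) = 0.283/(5·0.25) = 0.2264.

0.2264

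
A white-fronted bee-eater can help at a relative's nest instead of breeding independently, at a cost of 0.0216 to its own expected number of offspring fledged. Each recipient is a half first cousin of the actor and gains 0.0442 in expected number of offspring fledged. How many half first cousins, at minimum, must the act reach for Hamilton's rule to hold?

8

r to a half first cousin = 0.0625 (half first cousins share one grandparent — one path of length 4: r = (1/2)^4 = 1/16).
Hamilton's rule: n·r·B > C  ⇒  n > C/(r·B) = 0.0216/(0.0625·0.0442) = 7.819.
The smallest integer exceeding 7.819 is 8.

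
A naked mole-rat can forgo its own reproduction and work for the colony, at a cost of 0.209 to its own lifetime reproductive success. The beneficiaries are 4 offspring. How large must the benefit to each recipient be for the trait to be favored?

0.1045

r to an offspring = 0.5 (one parent–offspring link: r = (1/2)^1 = 1/2).
Hamilton's rule with n recipients of equal r: n·r·B > C, so B > C/(n·r) = 0.209/(4·0.5) = 0.1045.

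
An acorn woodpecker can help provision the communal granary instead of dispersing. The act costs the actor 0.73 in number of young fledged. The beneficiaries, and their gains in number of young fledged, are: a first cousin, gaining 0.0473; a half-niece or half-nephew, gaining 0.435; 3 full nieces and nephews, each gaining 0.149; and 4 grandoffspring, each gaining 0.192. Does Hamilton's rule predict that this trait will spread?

No

Hamilton's rule: the trait is favored when the sum of r·B over every recipient exceeds the actor's cost C.
r to a first cousin = 1/8 (first cousins share one grandparent pair — two paths of length 4: r = 2·(1/2)^4 = 1/8).
r to a half-niece or half-nephew = 1/8 (half-aunt/uncle↔niece/nephew: one path of length 3: r = (1/2)^3 = 1/8).
r to a full niece or nephew = 1/4 (full aunt/uncle↔niece/nephew: two paths of length 3 through the shared grandparent pair: r = 2·(1/2)^3 = 1/4).
r to a grandoffspring = 0.25 (two parent–offspring links: r = (1/2)^2 = 1/4).
Summing one r·B term per recipient: 1·0.125·0.0473 + 1·0.125·0.435 + 3·0.25·0.149 + 4·0.25·0.192 = 0.3640375.
0.3640375 < 0.73: the indirect benefit is less than the cost.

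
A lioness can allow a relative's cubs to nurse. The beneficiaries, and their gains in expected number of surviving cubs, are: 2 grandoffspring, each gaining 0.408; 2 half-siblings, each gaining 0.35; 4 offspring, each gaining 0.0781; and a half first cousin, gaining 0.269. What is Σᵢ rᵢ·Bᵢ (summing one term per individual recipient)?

r to a grandoffspring = 1/4 (two parent–offspring links: r = (1/2)^2 = 1/4).
r to a half-sibling = 1/4 (half-sibs share one parent — one path of length 2: r = (1/2)^2 = 1/4).
r to an offspring = 1/2 (one parent–offspring link: r = (1/2)^1 = 1/2).
r to a half first cousin = 1/16 (half first cousins share one grandparent — one path of length 4: r = (1/2)^4 = 1/16).
Summing one r·B term per recipient: 2·0.25·0.408 + 2·0.25·0.35 + 4·0.5·0.0781 + 1·0.0625·0.269 = 0.5520125.

0.5520125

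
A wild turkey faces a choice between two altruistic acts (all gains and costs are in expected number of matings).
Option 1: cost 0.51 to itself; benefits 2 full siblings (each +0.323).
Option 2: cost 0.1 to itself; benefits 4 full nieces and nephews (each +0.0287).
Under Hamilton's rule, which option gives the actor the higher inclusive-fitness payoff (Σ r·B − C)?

Option 2

Option 1: r to a full sibling = 0.5.
Option 1: Σ r·B − C = (2·0.5·0.323) − 0.51 = -0.187.
Option 2: r to a full niece or nephew = 0.25.
Option 2: Σ r·B − C = (4·0.25·0.0287) − 0.1 = -0.0713.
Option 2 has the higher net inclusive-fitness payoff.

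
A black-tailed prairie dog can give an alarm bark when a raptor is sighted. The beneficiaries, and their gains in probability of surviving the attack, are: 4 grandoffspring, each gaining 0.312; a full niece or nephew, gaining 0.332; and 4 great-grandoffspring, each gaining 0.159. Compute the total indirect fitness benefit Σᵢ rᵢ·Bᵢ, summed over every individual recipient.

0.4745

r to a grandoffspring = 1/4 (two parent–offspring links: r = (1/2)^2 = 1/4).
r to a full niece or nephew = 1/4 (full aunt/uncle↔niece/nephew: two paths of length 3 through the shared grandparent pair: r = 2·(1/2)^3 = 1/4).
r to a great-grandoffspring = 0.125 (three parent–offspring links: r = (1/2)^3 = 1/8).
Summing one r·B term per recipient: 4·0.25·0.312 + 1·0.25·0.332 + 4·0.125·0.159 = 0.4745.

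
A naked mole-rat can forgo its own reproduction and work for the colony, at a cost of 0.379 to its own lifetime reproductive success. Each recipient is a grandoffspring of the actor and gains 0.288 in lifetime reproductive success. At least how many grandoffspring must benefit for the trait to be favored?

r to a grandoffspring = 1/4 (two parent–offspring links: r = (1/2)^2 = 1/4).
Hamilton's rule: n·r·B > C  ⇒  n > C/(r·B) = 0.379/(0.25·0.288) = 5.264.
The smallest integer exceeding 5.264 is 6.

6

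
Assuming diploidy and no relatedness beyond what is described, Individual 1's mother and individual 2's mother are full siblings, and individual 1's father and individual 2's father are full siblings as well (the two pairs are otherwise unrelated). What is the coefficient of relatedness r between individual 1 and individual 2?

0.25

Independent pedigree routes through distinct common ancestors add.
Individual 1 and individual 2 are related in two ways: first cousins through their mothers (r = 1/8) and first cousins through their fathers (r = 1/8) — i.e. double first cousins.
r = 1/8 + 1/8 = 0.25.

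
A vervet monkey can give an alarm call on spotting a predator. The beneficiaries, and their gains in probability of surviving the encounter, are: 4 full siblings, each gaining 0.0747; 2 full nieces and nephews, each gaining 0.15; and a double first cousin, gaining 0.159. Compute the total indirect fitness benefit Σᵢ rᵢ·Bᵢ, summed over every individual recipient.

r to a full sibling = 1/2 (full sibs share both parents — two paths of length 2: r = 2·(1/2)^2 = 1/2).
r to a full niece or nephew = 0.25 (full aunt/uncle↔niece/nephew: two paths of length 3 through the shared grandparent pair: r = 2·(1/2)^3 = 1/4).
r to a double first cousin = 1/4 (double first cousins share both grandparent pairs — four paths of length 4: r = 4·(1/2)^4 = 1/4).
Summing one r·B term per recipient: 4·0.5·0.0747 + 2·0.25·0.15 + 1·0.25·0.159 = 0.26415.

0.26415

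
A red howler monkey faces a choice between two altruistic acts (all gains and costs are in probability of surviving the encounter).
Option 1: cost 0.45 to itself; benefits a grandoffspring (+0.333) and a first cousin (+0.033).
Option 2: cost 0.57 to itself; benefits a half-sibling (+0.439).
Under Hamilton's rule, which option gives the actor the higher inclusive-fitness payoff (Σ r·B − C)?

Option 1

Option 1: r to a grandoffspring = 0.25.
Option 1: r to a first cousin = 0.125.
Option 1: Σ r·B − C = (1·0.25·0.333 + 1·0.125·0.033) − 0.45 = -0.362625.
Option 2: r to a half-sibling = 0.25.
Option 2: Σ r·B − C = (1·0.25·0.439) − 0.57 = -0.46025.
Option 1 has the higher net inclusive-fitness payoff.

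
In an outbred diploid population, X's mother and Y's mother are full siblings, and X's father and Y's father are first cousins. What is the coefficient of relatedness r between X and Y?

0.15625

Independent pedigree routes through distinct common ancestors add.
X and Y are related in two ways: first cousins through their mothers (r = 1/8) and second cousins through their fathers (r = 1/32).
r = 1/8 + 1/32 = 0.15625.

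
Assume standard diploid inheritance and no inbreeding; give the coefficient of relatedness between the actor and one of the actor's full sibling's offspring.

Each parent–offspring link contributes a factor of 1/2, and independent paths through distinct common ancestors add.
Full aunt/uncle↔niece/nephew: two paths of length 3 through the shared grandparent pair: r = 2·(1/2)^3 = 1/4.

0.25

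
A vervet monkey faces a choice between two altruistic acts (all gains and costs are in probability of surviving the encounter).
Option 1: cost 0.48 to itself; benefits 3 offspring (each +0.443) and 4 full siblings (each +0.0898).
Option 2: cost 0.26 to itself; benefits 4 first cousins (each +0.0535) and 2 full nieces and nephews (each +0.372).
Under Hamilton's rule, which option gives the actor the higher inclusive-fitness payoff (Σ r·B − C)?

Option 1: r to an offspring = 0.5.
Option 1: r to a full sibling = 0.5.
Option 1: Σ r·B − C = (3·0.5·0.443 + 4·0.5·0.0898) − 0.48 = 0.3641.
Option 2: r to a first cousin = 0.125.
Option 2: r to a full niece or nephew = 0.25.
Option 2: Σ r·B − C = (4·0.125·0.0535 + 2·0.25·0.372) − 0.26 = -0.04725.
Option 1 has the higher net inclusive-fitness payoff.

Option 1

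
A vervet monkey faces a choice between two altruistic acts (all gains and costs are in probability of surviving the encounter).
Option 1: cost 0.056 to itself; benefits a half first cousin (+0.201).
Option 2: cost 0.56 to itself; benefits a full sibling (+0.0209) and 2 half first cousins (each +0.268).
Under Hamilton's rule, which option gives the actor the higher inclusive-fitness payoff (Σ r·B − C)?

Option 1

Option 1: r to a half first cousin = 0.0625.
Option 1: Σ r·B − C = (1·0.0625·0.201) − 0.056 = -0.0434375.
Option 2: r to a full sibling = 0.5.
Option 2: r to a half first cousin = 0.0625.
Option 2: Σ r·B − C = (1·0.5·0.0209 + 2·0.0625·0.268) − 0.56 = -0.51605.
Option 1 has the higher net inclusive-fitness payoff.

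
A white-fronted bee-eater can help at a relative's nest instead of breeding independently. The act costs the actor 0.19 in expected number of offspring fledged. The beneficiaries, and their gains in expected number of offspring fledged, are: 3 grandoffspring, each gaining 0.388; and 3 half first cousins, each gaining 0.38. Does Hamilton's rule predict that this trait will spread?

Hamilton's rule: the trait is favored when the sum of r·B over every recipient exceeds the actor's cost C.
r to a grandoffspring = 1/4 (two parent–offspring links: r = (1/2)^2 = 1/4).
r to a half first cousin = 1/16 (half first cousins share one grandparent — one path of length 4: r = (1/2)^4 = 1/16).
Summing one r·B term per recipient: 3·0.25·0.388 + 3·0.0625·0.38 = 0.36225.
0.36225 > 0.19: the indirect benefit exceeds the cost.

Yes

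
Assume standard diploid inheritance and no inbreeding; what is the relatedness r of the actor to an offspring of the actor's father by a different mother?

Each parent–offspring link contributes a factor of 1/2, and independent paths through distinct common ancestors add.
Half-sibs share one parent — one path of length 2: r = (1/2)^2 = 1/4.

0.25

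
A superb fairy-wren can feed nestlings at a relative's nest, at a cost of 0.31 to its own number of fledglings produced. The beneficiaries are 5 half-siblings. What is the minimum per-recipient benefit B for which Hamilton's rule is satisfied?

0.248

r to a half-sibling = 1/4 (half-sibs share one parent — one path of length 2: r = (1/2)^2 = 1/4).
Hamilton's rule with n recipients of equal r: n·r·B > C, so B > C/(n·r) = 0.31/(5·0.25) = 0.248.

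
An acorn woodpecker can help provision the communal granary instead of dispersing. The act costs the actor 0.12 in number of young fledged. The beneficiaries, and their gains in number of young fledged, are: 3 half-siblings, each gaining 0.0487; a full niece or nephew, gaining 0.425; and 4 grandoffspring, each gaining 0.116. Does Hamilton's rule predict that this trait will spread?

Yes

Hamilton's rule: the trait is favored when the sum of r·B over every recipient exceeds the actor's cost C.
r to a half-sibling = 0.25 (half-sibs share one parent — one path of length 2: r = (1/2)^2 = 1/4).
r to a full niece or nephew = 1/4 (full aunt/uncle↔niece/nephew: two paths of length 3 through the shared grandparent pair: r = 2·(1/2)^3 = 1/4).
r to a grandoffspring = 0.25 (two parent–offspring links: r = (1/2)^2 = 1/4).
Summing one r·B term per recipient: 3·0.25·0.0487 + 1·0.25·0.425 + 4·0.25·0.116 = 0.258775.
0.258775 > 0.12: the indirect benefit exceeds the cost.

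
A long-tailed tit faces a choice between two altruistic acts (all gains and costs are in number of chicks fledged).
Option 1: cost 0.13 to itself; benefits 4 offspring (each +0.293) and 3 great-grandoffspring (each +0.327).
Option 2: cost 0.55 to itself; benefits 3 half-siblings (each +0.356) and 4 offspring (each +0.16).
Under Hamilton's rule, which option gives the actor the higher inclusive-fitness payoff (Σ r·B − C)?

Option 1: r to an offspring = 0.5.
Option 1: r to a great-grandoffspring = 0.125.
Option 1: Σ r·B − C = (4·0.5·0.293 + 3·0.125·0.327) − 0.13 = 0.578625.
Option 2: r to a half-sibling = 0.25.
Option 2: r to an offspring = 0.5.
Option 2: Σ r·B − C = (3·0.25·0.356 + 4·0.5·0.16) − 0.55 = 0.037.
Option 1 has the higher net inclusive-fitness payoff.

Option 1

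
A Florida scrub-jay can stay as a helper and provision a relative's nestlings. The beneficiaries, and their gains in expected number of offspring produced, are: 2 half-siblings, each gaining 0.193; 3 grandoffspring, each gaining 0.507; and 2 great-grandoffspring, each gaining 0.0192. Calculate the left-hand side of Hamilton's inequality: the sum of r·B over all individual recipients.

r to a half-sibling = 0.25 (half-sibs share one parent — one path of length 2: r = (1/2)^2 = 1/4).
r to a grandoffspring = 0.25 (two parent–offspring links: r = (1/2)^2 = 1/4).
r to a great-grandoffspring = 1/8 (three parent–offspring links: r = (1/2)^3 = 1/8).
Summing one r·B term per recipient: 2·0.25·0.193 + 3·0.25·0.507 + 2·0.125·0.0192 = 0.48155.

0.48155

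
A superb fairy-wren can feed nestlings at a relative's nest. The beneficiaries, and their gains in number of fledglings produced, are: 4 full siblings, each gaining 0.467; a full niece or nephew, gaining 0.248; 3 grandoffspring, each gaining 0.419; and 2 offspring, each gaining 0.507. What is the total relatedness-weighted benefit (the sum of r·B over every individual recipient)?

r to a full sibling = 0.5 (full sibs share both parents — two paths of length 2: r = 2·(1/2)^2 = 1/2).
r to a full niece or nephew = 1/4 (full aunt/uncle↔niece/nephew: two paths of length 3 through the shared grandparent pair: r = 2·(1/2)^3 = 1/4).
r to a grandoffspring = 1/4 (two parent–offspring links: r = (1/2)^2 = 1/4).
r to an offspring = 1/2 (one parent–offspring link: r = (1/2)^1 = 1/2).
Summing one r·B term per recipient: 4·0.5·0.467 + 1·0.25·0.248 + 3·0.25·0.419 + 2·0.5·0.507 = 1.81725.

1.81725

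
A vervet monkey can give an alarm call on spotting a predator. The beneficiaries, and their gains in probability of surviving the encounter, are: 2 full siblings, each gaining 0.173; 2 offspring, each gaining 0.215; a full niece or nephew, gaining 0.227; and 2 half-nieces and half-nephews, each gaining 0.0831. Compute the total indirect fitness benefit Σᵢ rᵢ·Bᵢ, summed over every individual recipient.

0.465525

r to a full sibling = 1/2 (full sibs share both parents — two paths of length 2: r = 2·(1/2)^2 = 1/2).
r to an offspring = 1/2 (one parent–offspring link: r = (1/2)^1 = 1/2).
r to a full niece or nephew = 0.25 (full aunt/uncle↔niece/nephew: two paths of length 3 through the shared grandparent pair: r = 2·(1/2)^3 = 1/4).
r to a half-niece or half-nephew = 1/8 (half-aunt/uncle↔niece/nephew: one path of length 3: r = (1/2)^3 = 1/8).
Summing one r·B term per recipient: 2·0.5·0.173 + 2·0.5·0.215 + 1·0.25·0.227 + 2·0.125·0.0831 = 0.465525.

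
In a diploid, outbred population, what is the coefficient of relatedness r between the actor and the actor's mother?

0.5

Each parent–offspring link contributes a factor of 1/2, and independent paths through distinct common ancestors add.
One parent–offspring link: r = (1/2)^1 = 1/2.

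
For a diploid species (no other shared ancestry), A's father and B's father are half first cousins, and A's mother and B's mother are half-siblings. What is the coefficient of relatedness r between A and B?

0.078125

With two independent routes of shared ancestry, r is the sum of the two contributions.
A and B are related in two ways: half second cousins through their fathers (r = 1/64) and half first cousins through their mothers (r = 1/16).
r = 1/64 + 1/16 = 0.078125.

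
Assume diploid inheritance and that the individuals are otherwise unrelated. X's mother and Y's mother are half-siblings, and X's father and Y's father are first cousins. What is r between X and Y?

Relatedness sums over independent paths through distinct common ancestors.
X and Y are related in two ways: half first cousins through their mothers (r = 1/16) and second cousins through their fathers (r = 1/32).
r = 1/16 + 1/32 = 0.09375.

0.09375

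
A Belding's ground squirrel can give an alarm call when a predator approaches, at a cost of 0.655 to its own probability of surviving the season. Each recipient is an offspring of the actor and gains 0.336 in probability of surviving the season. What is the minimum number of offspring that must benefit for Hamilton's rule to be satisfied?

r to an offspring = 1/2 (one parent–offspring link: r = (1/2)^1 = 1/2).
Hamilton's rule: n·r·B > C  ⇒  n > C/(r·B) = 0.655/(0.5·0.336) = 3.899.
The smallest integer exceeding 3.899 is 4.

4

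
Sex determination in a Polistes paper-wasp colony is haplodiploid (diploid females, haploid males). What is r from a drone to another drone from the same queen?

0.5

Haploid brothers each carry a random half of the queen's diploid genome, so on average they share half: r = 1/2.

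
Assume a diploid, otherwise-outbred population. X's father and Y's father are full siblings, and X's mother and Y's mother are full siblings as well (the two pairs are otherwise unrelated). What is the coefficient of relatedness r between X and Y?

0.25

Independent pedigree routes through distinct common ancestors add.
X and Y are related in two ways: first cousins through their fathers (r = 1/8) and first cousins through their mothers (r = 1/8) — i.e. double first cousins.
r = 1/8 + 1/8 = 0.25.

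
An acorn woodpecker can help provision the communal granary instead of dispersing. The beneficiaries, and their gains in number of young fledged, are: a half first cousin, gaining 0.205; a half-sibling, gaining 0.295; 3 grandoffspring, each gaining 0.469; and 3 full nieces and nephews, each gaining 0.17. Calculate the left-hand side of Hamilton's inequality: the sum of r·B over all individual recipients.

r to a half first cousin = 0.0625 (half first cousins share one grandparent — one path of length 4: r = (1/2)^4 = 1/16).
r to a half-sibling = 0.25 (half-sibs share one parent — one path of length 2: r = (1/2)^2 = 1/4).
r to a grandoffspring = 0.25 (two parent–offspring links: r = (1/2)^2 = 1/4).
r to a full niece or nephew = 1/4 (full aunt/uncle↔niece/nephew: two paths of length 3 through the shared grandparent pair: r = 2·(1/2)^3 = 1/4).
Summing one r·B term per recipient: 1·0.0625·0.205 + 1·0.25·0.295 + 3·0.25·0.469 + 3·0.25·0.17 = 0.5658125.

0.5658125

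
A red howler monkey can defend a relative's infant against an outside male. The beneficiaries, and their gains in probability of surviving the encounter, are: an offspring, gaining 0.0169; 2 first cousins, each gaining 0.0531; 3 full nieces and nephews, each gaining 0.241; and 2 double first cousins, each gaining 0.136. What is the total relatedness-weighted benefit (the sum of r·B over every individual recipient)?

r to an offspring = 0.5 (one parent–offspring link: r = (1/2)^1 = 1/2).
r to a first cousin = 0.125 (first cousins share one grandparent pair — two paths of length 4: r = 2·(1/2)^4 = 1/8).
r to a full niece or nephew = 1/4 (full aunt/uncle↔niece/nephew: two paths of length 3 through the shared grandparent pair: r = 2·(1/2)^3 = 1/4).
r to a double first cousin = 1/4 (double first cousins share both grandparent pairs — four paths of length 4: r = 4·(1/2)^4 = 1/4).
Summing one r·B term per recipient: 1·0.5·0.0169 + 2·0.125·0.0531 + 3·0.25·0.241 + 2·0.25·0.136 = 0.270475.

0.270475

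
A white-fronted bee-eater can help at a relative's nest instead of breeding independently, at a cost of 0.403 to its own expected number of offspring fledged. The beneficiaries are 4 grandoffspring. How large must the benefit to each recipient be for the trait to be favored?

r to a grandoffspring = 1/4 (two parent–offspring links: r = (1/2)^2 = 1/4).
Hamilton's rule with n recipients of equal r: n·r·B > C, so B > C/(n·r) = 0.403/(4·0.25) = 0.403.

0.403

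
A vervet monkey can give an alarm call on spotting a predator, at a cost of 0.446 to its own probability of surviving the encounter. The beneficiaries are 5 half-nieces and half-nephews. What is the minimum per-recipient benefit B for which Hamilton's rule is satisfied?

0.7136

r to a half-niece or half-nephew = 0.125 (half-aunt/uncle↔niece/nephew: one path of length 3: r = (1/2)^3 = 1/8).
Hamilton's rule with n recipients of equal r: n·r·B > C, so B > C/(n·r) = 0.446/(5·0.125) = 0.7136.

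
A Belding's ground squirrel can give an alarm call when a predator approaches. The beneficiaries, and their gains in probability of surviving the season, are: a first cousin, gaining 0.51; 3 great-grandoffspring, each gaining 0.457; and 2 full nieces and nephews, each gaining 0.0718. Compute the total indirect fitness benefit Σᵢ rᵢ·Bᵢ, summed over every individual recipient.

r to a first cousin = 0.125 (first cousins share one grandparent pair — two paths of length 4: r = 2·(1/2)^4 = 1/8).
r to a great-grandoffspring = 1/8 (three parent–offspring links: r = (1/2)^3 = 1/8).
r to a full niece or nephew = 0.25 (full aunt/uncle↔niece/nephew: two paths of length 3 through the shared grandparent pair: r = 2·(1/2)^3 = 1/4).
Summing one r·B term per recipient: 1·0.125·0.51 + 3·0.125·0.457 + 2·0.25·0.0718 = 0.271025.

0.271025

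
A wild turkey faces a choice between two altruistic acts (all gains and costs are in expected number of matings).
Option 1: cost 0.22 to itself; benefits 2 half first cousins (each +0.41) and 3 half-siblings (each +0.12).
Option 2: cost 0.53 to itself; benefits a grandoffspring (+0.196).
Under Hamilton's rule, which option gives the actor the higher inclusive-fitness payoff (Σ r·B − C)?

Option 1

Option 1: r to a half first cousin = 0.0625.
Option 1: r to a half-sibling = 0.25.
Option 1: Σ r·B − C = (2·0.0625·0.41 + 3·0.25·0.12) − 0.22 = -0.07875.
Option 2: r to a grandoffspring = 0.25.
Option 2: Σ r·B − C = (1·0.25·0.196) − 0.53 = -0.481.
Option 1 has the higher net inclusive-fitness payoff.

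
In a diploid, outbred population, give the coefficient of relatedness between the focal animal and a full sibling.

0.5

Each parent–offspring link contributes a factor of 1/2, and independent paths through distinct common ancestors add.
Full sibs share both parents — two paths of length 2: r = 2·(1/2)^2 = 1/2.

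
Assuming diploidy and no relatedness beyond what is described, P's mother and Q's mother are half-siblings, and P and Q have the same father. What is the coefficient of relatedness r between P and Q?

0.3125

Wright's path rule: contributions from independent ancestry routes add.
P and Q are related in two ways: half first cousins through their mothers (r = 1/16) and half-sibs through their shared father (r = 1/4).
r = 1/16 + 1/4 = 5/16 = 0.3125.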